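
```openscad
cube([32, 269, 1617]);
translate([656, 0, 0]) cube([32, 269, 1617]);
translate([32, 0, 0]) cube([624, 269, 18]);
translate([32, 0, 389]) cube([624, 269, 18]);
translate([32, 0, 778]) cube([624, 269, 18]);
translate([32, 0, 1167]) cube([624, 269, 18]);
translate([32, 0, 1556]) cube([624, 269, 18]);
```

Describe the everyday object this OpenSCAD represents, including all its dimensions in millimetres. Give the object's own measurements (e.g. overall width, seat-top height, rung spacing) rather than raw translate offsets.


An open bookshelf. Two side panels, each 32 mm thick, 269 mm deep and 1617 mm tall, stand 688 mm apart (outside-to-outside). Between them sit 5 shelves, each 18 mm thick and 269 mm deep, spanning the full gap between the sides. The bottom shelf rests on the floor (its underside at z = 0) and the clear gap between one shelf's top and the next shelf's underside is 371 mm.


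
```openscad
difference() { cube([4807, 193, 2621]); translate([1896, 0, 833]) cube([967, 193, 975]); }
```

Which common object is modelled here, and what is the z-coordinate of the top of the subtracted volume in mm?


A wall with a window opening. The window head height is 1808 mm.

A wall with a rectangular opening subtracted — a window. Sill at z = 833, opening 975 mm tall, so the head is at 833 + 975 = 1808 mm.


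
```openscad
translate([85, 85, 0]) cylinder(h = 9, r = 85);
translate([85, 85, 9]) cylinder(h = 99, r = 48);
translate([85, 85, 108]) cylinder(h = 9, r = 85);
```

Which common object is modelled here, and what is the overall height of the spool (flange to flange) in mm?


A spool. The overall height is 117 mm.

Three coaxial cylinders, large–small–large — a spool. Two 9 mm flanges and a 99 mm core give 9 + 99 + 9 = 117 mm.


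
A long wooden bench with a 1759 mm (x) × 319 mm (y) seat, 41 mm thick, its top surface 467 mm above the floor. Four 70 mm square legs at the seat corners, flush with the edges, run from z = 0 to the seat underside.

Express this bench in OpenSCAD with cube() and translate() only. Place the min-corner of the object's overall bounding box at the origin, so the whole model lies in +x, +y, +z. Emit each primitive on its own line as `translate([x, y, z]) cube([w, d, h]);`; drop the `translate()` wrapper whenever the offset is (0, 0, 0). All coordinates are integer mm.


translate([0, 0, 426]) cube([1759, 319, 41]);
cube([70, 70, 426]);
translate([0, 249, 0]) cube([70, 70, 426]);
translate([1689, 0, 0]) cube([70, 70, 426]);
translate([1689, 249, 0]) cube([70, 70, 426]);


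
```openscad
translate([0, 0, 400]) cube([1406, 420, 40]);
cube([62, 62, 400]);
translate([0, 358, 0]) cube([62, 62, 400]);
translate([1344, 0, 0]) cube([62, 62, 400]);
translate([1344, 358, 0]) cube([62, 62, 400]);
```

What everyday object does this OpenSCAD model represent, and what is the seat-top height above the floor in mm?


A bench. The seat-top height is 440 mm.

A long slab on four corner posts — a bench. The slab sits at z = 400 with thickness 40, so the top is 400 + 40 = 440 mm.


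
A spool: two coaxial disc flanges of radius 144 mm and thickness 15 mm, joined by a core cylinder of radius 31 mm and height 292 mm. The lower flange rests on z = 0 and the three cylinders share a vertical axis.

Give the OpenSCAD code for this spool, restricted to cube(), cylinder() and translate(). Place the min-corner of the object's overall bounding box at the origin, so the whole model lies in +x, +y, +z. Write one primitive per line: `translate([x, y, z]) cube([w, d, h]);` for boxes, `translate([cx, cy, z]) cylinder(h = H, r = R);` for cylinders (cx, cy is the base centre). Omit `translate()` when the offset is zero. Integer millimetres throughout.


translate([144, 144, 0]) cylinder(h = 15, r = 144);
translate([144, 144, 15]) cylinder(h = 292, r = 31);
translate([144, 144, 307]) cylinder(h = 15, r = 144);


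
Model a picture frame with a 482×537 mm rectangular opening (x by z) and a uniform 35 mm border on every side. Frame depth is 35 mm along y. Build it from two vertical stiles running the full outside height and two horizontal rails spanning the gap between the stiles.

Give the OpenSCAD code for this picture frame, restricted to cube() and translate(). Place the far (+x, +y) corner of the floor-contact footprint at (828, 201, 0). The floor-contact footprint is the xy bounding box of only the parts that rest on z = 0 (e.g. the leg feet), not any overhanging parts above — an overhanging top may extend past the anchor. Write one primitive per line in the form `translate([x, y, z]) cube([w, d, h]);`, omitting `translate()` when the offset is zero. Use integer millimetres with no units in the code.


translate([276, 166, 0]) cube([35, 35, 607]);
translate([793, 166, 0]) cube([35, 35, 607]);
translate([311, 166, 0]) cube([482, 35, 35]);
translate([311, 166, 572]) cube([482, 35, 35]);


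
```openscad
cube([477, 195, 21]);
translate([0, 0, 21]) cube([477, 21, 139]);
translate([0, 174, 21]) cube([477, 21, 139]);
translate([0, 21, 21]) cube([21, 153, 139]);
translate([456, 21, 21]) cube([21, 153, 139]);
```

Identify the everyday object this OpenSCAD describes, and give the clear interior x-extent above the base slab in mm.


An open box. The internal width is 435 mm.

A 477×195 base slab with four walls standing on it — an open box. The base is 477 mm wide and the walls are 21 mm thick, so the internal width is 477 − 2 × 21 = 435 mm.


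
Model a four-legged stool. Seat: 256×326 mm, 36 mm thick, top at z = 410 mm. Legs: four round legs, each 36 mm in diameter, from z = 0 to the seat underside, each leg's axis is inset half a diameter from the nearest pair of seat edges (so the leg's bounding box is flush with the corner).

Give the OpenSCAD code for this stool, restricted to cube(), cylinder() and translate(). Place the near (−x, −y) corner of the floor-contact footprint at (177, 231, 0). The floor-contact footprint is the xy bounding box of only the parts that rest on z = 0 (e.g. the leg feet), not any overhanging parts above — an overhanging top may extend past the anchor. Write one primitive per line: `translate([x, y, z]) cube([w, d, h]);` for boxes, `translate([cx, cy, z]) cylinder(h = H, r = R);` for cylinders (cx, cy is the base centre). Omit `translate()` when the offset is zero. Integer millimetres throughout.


// leg_h = 410 - 36 = 374
translate([177, 231, 374]) cube([256, 326, 36]);
translate([195, 249, 0]) cylinder(h = 374, r = 18);
translate([415, 249, 0]) cylinder(h = 374, r = 18);
translate([195, 539, 0]) cylinder(h = 374, r = 18);
translate([415, 539, 0]) cylinder(h = 374, r = 18);


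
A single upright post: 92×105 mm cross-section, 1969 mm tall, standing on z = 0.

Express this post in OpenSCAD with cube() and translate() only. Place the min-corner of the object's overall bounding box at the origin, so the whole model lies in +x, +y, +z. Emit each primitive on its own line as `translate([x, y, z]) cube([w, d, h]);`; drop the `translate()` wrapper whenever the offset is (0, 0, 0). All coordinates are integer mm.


cube([92, 105, 1969]);


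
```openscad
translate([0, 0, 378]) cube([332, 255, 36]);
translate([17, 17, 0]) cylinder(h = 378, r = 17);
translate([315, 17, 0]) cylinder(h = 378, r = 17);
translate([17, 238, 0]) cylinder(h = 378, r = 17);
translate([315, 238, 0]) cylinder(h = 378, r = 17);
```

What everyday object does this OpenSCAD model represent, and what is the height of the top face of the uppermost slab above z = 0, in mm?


A stool. The seat height is 414 mm.

A 332×255×36 slab at z = 378 on four corner cylinders — a stool. The seat top is 378 + 36 = 414 mm.


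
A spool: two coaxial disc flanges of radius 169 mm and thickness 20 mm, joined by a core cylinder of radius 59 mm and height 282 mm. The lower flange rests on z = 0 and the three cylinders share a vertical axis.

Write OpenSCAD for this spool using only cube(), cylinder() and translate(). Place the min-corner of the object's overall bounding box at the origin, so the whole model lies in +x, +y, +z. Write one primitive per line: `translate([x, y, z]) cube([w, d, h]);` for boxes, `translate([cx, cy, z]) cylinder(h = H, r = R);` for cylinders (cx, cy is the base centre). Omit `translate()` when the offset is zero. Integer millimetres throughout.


translate([169, 169, 0]) cylinder(h = 20, r = 169);
translate([169, 169, 20]) cylinder(h = 282, r = 59);
translate([169, 169, 302]) cylinder(h = 20, r = 169);


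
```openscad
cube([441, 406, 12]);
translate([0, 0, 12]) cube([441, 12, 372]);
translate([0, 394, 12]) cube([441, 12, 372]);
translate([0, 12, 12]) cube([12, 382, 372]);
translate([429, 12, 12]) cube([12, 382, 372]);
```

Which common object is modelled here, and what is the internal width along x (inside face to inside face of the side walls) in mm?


An open box. The internal width is 417 mm.

A 441×406 base slab with four walls standing on it — an open box. The base is 441 mm wide and the walls are 12 mm thick, so the internal width is 441 − 2 × 12 = 417 mm.


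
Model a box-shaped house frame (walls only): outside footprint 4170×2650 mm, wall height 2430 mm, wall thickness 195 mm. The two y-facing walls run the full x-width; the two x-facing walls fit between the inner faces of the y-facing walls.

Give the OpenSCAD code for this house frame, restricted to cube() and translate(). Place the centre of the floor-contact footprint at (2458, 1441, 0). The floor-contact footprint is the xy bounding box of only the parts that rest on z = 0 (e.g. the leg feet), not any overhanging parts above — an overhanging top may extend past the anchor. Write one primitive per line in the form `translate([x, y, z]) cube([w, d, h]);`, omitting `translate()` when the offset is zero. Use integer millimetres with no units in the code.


translate([373, 116, 0]) cube([4170, 195, 2430]);
translate([373, 2571, 0]) cube([4170, 195, 2430]);
translate([373, 311, 0]) cube([195, 2260, 2430]);
translate([4348, 311, 0]) cube([195, 2260, 2430]);


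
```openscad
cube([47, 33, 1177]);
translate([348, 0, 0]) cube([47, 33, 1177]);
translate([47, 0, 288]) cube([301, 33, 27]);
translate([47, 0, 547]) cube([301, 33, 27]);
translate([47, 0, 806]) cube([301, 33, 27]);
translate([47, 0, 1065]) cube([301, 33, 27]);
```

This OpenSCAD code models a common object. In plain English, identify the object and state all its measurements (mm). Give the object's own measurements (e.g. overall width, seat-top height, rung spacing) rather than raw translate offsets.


A straight ladder. Two 47×33 mm vertical rails, 1177 mm tall, stand 395 mm apart (outside-to-outside) with their front faces coplanar on the −y side. 4 rungs, each 33 mm deep and 27 mm tall, span between the inner faces of the rails, front faces flush with the rails. The lowest rung's underside is at z = 288 mm and rungs are spaced 259 mm apart (underside to underside).


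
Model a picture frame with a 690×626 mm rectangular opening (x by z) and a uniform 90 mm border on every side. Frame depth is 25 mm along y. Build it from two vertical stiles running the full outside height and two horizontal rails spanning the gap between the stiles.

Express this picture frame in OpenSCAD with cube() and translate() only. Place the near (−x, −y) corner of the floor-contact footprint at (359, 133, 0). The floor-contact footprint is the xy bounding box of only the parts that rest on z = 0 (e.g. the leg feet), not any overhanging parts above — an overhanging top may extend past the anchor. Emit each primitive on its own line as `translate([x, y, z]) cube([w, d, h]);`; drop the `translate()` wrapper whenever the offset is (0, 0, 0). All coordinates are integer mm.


translate([359, 133, 0]) cube([90, 25, 806]);
translate([1139, 133, 0]) cube([90, 25, 806]);
translate([449, 133, 0]) cube([690, 25, 90]);
translate([449, 133, 716]) cube([690, 25, 90]);


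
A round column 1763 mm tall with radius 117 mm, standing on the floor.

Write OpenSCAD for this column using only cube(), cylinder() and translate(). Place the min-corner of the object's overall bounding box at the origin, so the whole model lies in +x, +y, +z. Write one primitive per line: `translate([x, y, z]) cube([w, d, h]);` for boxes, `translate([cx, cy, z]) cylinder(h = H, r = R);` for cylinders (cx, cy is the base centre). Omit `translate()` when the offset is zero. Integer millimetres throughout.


translate([117, 117, 0]) cylinder(h = 1763, r = 117);


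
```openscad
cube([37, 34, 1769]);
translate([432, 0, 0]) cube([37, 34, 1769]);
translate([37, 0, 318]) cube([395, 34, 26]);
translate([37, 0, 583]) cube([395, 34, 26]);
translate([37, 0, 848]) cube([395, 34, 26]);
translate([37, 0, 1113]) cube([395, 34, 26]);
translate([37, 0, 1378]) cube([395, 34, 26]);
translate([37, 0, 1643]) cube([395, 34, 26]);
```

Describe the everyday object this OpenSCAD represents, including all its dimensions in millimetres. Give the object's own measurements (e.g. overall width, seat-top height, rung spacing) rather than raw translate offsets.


A straight ladder. Two 37×34 mm vertical rails, 1769 mm tall, stand 469 mm apart (outside-to-outside) with their front faces coplanar on the −y side. 6 rungs, each 34 mm deep and 26 mm tall, span between the inner faces of the rails, front faces flush with the rails. The lowest rung's underside is at z = 318 mm and rungs are spaced 265 mm apart (underside to underside).


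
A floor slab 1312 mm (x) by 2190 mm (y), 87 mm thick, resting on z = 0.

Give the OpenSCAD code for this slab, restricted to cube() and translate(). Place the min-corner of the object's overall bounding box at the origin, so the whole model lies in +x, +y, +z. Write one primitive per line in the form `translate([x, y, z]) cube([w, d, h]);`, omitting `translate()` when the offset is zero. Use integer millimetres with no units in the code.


cube([1312, 2190, 87]);


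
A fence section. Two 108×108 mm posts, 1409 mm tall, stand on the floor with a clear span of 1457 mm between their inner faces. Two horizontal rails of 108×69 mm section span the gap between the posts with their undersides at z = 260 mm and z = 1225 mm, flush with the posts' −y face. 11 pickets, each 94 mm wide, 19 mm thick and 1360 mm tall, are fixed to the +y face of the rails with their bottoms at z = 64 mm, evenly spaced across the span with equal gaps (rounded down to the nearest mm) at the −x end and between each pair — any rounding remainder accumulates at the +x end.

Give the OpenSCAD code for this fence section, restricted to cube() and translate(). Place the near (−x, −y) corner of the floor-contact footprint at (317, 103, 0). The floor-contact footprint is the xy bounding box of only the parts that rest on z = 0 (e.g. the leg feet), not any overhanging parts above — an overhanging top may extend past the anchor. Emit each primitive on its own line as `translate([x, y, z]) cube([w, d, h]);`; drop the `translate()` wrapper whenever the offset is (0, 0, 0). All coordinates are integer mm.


translate([317, 103, 0]) cube([108, 108, 1409]);
translate([1882, 103, 0]) cube([108, 108, 1409]);
translate([425, 103, 260]) cube([1457, 108, 69]);
translate([425, 103, 1225]) cube([1457, 108, 69]);
translate([460, 211, 64]) cube([94, 19, 1360]);
translate([589, 211, 64]) cube([94, 19, 1360]);
translate([718, 211, 64]) cube([94, 19, 1360]);
translate([847, 211, 64]) cube([94, 19, 1360]);
translate([976, 211, 64]) cube([94, 19, 1360]);
translate([1105, 211, 64]) cube([94, 19, 1360]);
translate([1234, 211, 64]) cube([94, 19, 1360]);
translate([1363, 211, 64]) cube([94, 19, 1360]);
translate([1492, 211, 64]) cube([94, 19, 1360]);
translate([1621, 211, 64]) cube([94, 19, 1360]);
translate([1750, 211, 64]) cube([94, 19, 1360]);


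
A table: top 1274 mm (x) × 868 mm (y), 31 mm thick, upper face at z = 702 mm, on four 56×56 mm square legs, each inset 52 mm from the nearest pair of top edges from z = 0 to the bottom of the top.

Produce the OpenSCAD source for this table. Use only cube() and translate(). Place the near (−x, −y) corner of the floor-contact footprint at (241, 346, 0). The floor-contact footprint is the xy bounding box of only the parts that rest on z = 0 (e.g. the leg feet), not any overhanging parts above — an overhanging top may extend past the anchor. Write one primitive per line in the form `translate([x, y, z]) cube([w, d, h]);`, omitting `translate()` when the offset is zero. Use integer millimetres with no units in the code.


translate([189, 294, 671]) cube([1274, 868, 31]);
translate([241, 346, 0]) cube([56, 56, 671]);
translate([1355, 346, 0]) cube([56, 56, 671]);
translate([241, 1054, 0]) cube([56, 56, 671]);
translate([1355, 1054, 0]) cube([56, 56, 671]);


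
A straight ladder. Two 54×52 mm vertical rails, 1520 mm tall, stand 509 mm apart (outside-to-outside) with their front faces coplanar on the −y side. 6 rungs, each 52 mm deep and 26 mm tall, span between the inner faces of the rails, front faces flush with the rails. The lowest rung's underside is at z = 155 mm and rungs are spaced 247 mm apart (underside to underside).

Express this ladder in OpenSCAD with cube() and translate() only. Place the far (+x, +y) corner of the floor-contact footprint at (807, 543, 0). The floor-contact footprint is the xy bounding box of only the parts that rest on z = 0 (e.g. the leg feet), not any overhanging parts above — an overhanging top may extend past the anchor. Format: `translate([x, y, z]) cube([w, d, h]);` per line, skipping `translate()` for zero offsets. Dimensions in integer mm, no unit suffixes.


// rung span = 509 - 2*54 = 401
// rung[k] z = 155 + k*247
translate([298, 491, 0]) cube([54, 52, 1520]);
translate([753, 491, 0]) cube([54, 52, 1520]);
translate([352, 491, 155]) cube([401, 52, 26]);
translate([352, 491, 402]) cube([401, 52, 26]);
translate([352, 491, 649]) cube([401, 52, 26]);
translate([352, 491, 896]) cube([401, 52, 26]);
translate([352, 491, 1143]) cube([401, 52, 26]);
translate([352, 491, 1390]) cube([401, 52, 26]);


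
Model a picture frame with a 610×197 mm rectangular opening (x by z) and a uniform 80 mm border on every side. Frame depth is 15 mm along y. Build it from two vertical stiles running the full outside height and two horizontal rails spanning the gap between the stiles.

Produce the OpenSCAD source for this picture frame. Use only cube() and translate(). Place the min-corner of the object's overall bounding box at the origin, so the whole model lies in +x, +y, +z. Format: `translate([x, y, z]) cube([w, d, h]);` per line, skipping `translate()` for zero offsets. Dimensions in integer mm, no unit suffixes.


cube([80, 15, 357]);
translate([690, 0, 0]) cube([80, 15, 357]);
translate([80, 0, 0]) cube([610, 15, 80]);
translate([80, 0, 277]) cube([610, 15, 80]);


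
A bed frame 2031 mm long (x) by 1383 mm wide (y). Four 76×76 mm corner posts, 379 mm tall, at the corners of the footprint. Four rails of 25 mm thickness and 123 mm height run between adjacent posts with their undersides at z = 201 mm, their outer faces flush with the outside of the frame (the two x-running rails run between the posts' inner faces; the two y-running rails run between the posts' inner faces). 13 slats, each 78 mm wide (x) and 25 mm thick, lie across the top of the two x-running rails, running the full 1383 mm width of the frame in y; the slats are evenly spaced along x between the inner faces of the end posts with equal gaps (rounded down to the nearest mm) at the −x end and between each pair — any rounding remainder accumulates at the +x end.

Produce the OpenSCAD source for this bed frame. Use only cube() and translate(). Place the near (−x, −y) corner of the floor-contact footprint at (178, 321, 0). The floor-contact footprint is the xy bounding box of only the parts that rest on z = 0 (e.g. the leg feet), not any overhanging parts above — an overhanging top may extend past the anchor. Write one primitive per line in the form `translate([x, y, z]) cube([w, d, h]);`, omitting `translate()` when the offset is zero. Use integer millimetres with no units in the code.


translate([178, 321, 0]) cube([76, 76, 379]);
translate([178, 1628, 0]) cube([76, 76, 379]);
translate([2133, 321, 0]) cube([76, 76, 379]);
translate([2133, 1628, 0]) cube([76, 76, 379]);
translate([254, 321, 201]) cube([1879, 25, 123]);
translate([254, 1679, 201]) cube([1879, 25, 123]);
translate([178, 397, 201]) cube([25, 1231, 123]);
translate([2184, 397, 201]) cube([25, 1231, 123]);
translate([315, 321, 324]) cube([78, 1383, 25]);
translate([454, 321, 324]) cube([78, 1383, 25]);
translate([593, 321, 324]) cube([78, 1383, 25]);
translate([732, 321, 324]) cube([78, 1383, 25]);
translate([871, 321, 324]) cube([78, 1383, 25]);
translate([1010, 321, 324]) cube([78, 1383, 25]);
translate([1149, 321, 324]) cube([78, 1383, 25]);
translate([1288, 321, 324]) cube([78, 1383, 25]);
translate([1427, 321, 324]) cube([78, 1383, 25]);
translate([1566, 321, 324]) cube([78, 1383, 25]);
translate([1705, 321, 324]) cube([78, 1383, 25]);
translate([1844, 321, 324]) cube([78, 1383, 25]);
translate([1983, 321, 324]) cube([78, 1383, 25]);


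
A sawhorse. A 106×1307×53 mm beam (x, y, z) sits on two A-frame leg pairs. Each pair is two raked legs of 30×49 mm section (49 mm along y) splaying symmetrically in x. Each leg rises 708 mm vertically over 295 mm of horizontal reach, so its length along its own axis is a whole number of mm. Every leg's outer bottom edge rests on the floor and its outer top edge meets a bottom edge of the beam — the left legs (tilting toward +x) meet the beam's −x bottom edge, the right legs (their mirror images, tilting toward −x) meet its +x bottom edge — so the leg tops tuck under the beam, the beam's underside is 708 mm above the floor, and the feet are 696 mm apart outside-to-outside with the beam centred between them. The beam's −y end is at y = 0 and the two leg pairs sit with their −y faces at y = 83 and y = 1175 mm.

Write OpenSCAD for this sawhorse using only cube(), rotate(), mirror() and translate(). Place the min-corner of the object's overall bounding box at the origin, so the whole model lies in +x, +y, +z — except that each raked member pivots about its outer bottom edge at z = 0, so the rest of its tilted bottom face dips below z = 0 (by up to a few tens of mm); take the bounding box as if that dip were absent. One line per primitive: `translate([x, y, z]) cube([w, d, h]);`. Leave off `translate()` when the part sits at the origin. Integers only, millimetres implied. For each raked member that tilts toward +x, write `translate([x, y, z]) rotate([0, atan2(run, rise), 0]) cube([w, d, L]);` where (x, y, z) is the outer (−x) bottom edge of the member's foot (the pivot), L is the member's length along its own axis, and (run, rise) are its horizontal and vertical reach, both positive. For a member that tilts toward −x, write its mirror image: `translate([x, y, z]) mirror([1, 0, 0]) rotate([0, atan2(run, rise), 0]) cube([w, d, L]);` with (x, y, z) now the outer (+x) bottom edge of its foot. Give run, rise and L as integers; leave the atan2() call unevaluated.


// leg length = √(295² + 708²) = 767
// right-leg outer foot x = 2·295 + 106 = 696
// beam min-corner = (295, 0, 708)
translate([295, 0, 708]) cube([106, 1307, 53]);
translate([0, 83, 0]) rotate([0, atan2(295, 708), 0]) cube([30, 49, 767]);
translate([696, 83, 0]) mirror([1, 0, 0]) rotate([0, atan2(295, 708), 0]) cube([30, 49, 767]);
translate([0, 1175, 0]) rotate([0, atan2(295, 708), 0]) cube([30, 49, 767]);
translate([696, 1175, 0]) mirror([1, 0, 0]) rotate([0, atan2(295, 708), 0]) cube([30, 49, 767]);


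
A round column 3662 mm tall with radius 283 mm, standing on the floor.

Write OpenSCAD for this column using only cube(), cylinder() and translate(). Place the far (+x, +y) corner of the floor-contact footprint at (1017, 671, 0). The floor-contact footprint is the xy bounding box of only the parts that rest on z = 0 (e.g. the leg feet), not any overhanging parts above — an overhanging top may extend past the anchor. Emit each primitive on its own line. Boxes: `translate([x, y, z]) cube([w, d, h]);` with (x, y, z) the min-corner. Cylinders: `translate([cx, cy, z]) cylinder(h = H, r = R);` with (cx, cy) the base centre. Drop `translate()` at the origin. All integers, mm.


translate([734, 388, 0]) cylinder(h = 3662, r = 283);


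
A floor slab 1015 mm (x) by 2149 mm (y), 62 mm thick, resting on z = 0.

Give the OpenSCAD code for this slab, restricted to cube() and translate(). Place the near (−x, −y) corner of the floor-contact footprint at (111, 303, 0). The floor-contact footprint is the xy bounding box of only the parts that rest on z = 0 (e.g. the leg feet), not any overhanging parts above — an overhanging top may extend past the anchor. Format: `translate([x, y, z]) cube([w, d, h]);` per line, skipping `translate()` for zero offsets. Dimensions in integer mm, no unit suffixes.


translate([111, 303, 0]) cube([1015, 2149, 62]);


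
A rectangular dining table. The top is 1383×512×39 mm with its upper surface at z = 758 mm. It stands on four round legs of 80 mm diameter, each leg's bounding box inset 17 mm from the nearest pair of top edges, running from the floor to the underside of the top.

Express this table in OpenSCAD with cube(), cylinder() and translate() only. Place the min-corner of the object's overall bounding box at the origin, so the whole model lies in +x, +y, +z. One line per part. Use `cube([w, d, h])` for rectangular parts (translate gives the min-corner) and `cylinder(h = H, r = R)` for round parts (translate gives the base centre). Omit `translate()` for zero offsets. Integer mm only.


translate([0, 0, 719]) cube([1383, 512, 39]);
translate([57, 57, 0]) cylinder(h = 719, r = 40);
translate([1326, 57, 0]) cylinder(h = 719, r = 40);
translate([57, 455, 0]) cylinder(h = 719, r = 40);
translate([1326, 455, 0]) cylinder(h = 719, r = 40);


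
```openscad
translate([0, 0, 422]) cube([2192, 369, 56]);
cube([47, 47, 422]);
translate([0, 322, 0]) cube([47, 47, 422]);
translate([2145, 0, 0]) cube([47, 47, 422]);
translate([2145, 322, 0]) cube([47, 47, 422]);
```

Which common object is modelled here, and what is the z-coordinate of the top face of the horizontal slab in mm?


A bench. The seat-top height is 478 mm.

A long slab on four corner posts — a bench. The slab sits at z = 422 with thickness 56, so the top is 422 + 56 = 478 mm.


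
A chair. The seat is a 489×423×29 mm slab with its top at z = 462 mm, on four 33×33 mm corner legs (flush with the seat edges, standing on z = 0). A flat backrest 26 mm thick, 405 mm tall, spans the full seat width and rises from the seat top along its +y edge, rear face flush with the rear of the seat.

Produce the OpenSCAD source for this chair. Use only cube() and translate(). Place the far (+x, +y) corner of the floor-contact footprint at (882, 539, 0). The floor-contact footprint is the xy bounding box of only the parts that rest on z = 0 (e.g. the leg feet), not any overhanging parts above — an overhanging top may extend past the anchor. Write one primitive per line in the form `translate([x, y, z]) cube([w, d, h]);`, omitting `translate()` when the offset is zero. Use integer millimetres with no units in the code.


translate([393, 116, 433]) cube([489, 423, 29]);
translate([393, 116, 0]) cube([33, 33, 433]);
translate([849, 116, 0]) cube([33, 33, 433]);
translate([393, 506, 0]) cube([33, 33, 433]);
translate([849, 506, 0]) cube([33, 33, 433]);
translate([393, 513, 462]) cube([489, 26, 405]);


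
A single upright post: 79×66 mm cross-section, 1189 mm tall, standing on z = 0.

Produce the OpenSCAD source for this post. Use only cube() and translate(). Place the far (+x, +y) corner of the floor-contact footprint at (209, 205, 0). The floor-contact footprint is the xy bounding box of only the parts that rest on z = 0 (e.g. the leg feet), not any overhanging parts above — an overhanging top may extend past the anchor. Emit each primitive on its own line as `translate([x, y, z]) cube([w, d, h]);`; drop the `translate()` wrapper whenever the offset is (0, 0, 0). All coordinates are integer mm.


translate([130, 139, 0]) cube([79, 66, 1189]);


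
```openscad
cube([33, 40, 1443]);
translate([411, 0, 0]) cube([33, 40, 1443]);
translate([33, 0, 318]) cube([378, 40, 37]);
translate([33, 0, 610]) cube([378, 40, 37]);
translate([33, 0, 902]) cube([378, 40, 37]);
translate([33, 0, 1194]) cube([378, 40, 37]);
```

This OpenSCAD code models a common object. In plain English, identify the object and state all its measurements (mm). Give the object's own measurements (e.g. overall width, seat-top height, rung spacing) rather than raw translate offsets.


A straight ladder. Two 33×40 mm vertical rails, 1443 mm tall, stand 444 mm apart (outside-to-outside) with their front faces coplanar on the −y side. 4 rungs, each 40 mm deep and 37 mm tall, span between the inner faces of the rails, front faces flush with the rails. The lowest rung's underside is at z = 318 mm and rungs are spaced 292 mm apart (underside to underside).


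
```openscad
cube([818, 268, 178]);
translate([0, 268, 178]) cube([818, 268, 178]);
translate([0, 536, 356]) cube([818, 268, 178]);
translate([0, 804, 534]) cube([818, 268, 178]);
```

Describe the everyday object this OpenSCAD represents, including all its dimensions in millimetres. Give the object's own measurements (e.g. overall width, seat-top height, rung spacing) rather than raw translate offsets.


A straight staircase of 4 solid steps. Each step is 818 mm wide (x), 268 mm deep (y, the going) and 178 mm tall (the rise). The first step rests on the floor; each subsequent step sits one going further in +y and one rise higher in +z, directly behind and above the previous step with no overlap.


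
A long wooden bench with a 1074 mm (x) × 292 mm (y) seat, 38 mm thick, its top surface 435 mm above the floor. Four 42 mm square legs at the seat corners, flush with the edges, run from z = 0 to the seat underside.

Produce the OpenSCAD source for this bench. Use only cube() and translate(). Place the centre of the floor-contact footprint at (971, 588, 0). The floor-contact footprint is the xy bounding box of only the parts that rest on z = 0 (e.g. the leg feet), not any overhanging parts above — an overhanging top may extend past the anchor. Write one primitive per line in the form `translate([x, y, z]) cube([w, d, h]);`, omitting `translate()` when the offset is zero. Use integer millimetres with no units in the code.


// leg_h = 435 − 38 = 397
translate([434, 442, 397]) cube([1074, 292, 38]);
translate([434, 442, 0]) cube([42, 42, 397]);
translate([434, 692, 0]) cube([42, 42, 397]);
translate([1466, 442, 0]) cube([42, 42, 397]);
translate([1466, 692, 0]) cube([42, 42, 397]);


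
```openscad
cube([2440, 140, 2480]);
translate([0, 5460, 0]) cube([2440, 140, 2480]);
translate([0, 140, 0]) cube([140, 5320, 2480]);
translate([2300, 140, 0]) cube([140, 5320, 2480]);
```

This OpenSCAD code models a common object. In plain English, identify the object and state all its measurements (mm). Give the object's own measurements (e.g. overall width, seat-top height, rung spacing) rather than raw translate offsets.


The wall frame of a small rectangular building: four walls, each 2480 mm tall and 140 mm thick, enclosing a footprint 2440 mm (x) by 5600 mm (y) outside-to-outside, with no floor or roof. The front and back walls (the −y and +y sides) span the full width; the two side walls fit between them.


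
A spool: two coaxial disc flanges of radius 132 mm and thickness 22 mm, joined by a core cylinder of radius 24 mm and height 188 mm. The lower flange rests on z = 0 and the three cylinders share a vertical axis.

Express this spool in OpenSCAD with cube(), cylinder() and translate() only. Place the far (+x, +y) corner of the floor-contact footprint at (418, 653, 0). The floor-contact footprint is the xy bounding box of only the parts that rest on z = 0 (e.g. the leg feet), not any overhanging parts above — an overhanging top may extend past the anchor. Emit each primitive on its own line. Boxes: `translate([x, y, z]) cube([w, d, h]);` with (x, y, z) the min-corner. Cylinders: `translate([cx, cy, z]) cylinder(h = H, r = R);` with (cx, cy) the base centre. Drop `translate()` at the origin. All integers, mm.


translate([286, 521, 0]) cylinder(h = 22, r = 132);
translate([286, 521, 22]) cylinder(h = 188, r = 24);
translate([286, 521, 210]) cylinder(h = 22, r = 132);


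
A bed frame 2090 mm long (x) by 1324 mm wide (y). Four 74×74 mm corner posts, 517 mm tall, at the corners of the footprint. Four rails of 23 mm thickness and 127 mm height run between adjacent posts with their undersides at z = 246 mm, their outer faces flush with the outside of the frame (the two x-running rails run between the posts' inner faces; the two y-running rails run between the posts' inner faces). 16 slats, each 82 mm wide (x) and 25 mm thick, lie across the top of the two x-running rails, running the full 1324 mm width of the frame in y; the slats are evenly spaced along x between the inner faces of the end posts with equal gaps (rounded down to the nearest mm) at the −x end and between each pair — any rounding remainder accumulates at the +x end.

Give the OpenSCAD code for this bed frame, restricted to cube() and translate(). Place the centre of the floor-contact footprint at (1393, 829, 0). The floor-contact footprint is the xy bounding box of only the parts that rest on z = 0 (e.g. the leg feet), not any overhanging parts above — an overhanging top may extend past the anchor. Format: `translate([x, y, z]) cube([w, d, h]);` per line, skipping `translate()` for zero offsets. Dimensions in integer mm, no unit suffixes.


// slat z = rail_z + rail_h = 246 + 127 = 373
// slat gap = ⌊(1942 − 16·82) / 17⌋ = 37
translate([348, 167, 0]) cube([74, 74, 517]);
translate([348, 1417, 0]) cube([74, 74, 517]);
translate([2364, 167, 0]) cube([74, 74, 517]);
translate([2364, 1417, 0]) cube([74, 74, 517]);
translate([422, 167, 246]) cube([1942, 23, 127]);
translate([422, 1468, 246]) cube([1942, 23, 127]);
translate([348, 241, 246]) cube([23, 1176, 127]);
translate([2415, 241, 246]) cube([23, 1176, 127]);
translate([459, 167, 373]) cube([82, 1324, 25]);
translate([578, 167, 373]) cube([82, 1324, 25]);
translate([697, 167, 373]) cube([82, 1324, 25]);
translate([816, 167, 373]) cube([82, 1324, 25]);
translate([935, 167, 373]) cube([82, 1324, 25]);
translate([1054, 167, 373]) cube([82, 1324, 25]);
translate([1173, 167, 373]) cube([82, 1324, 25]);
translate([1292, 167, 373]) cube([82, 1324, 25]);
translate([1411, 167, 373]) cube([82, 1324, 25]);
translate([1530, 167, 373]) cube([82, 1324, 25]);
translate([1649, 167, 373]) cube([82, 1324, 25]);
translate([1768, 167, 373]) cube([82, 1324, 25]);
translate([1887, 167, 373]) cube([82, 1324, 25]);
translate([2006, 167, 373]) cube([82, 1324, 25]);
translate([2125, 167, 373]) cube([82, 1324, 25]);
translate([2244, 167, 373]) cube([82, 1324, 25]);


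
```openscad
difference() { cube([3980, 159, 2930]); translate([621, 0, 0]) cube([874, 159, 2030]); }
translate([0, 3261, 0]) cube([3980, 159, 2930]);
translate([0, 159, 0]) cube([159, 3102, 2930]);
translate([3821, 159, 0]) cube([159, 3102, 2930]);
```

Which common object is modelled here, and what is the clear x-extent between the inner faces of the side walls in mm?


A single room. The interior width is 3662 mm.

Four walls enclosing a rectangle with a door in the front wall — a room. Outside width 3980 minus two 159 mm walls gives 3662 mm.


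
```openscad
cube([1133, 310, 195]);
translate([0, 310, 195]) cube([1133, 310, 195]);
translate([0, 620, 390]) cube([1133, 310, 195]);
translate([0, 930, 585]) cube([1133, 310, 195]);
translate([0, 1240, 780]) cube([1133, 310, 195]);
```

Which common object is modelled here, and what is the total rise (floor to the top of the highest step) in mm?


A staircase. The total rise is 975 mm.

5 identical blocks, each offset up and back from the previous — a staircase. Each step is 195 mm tall and there are 5 of them, so the total rise is 5 × 195 = 975 mm.


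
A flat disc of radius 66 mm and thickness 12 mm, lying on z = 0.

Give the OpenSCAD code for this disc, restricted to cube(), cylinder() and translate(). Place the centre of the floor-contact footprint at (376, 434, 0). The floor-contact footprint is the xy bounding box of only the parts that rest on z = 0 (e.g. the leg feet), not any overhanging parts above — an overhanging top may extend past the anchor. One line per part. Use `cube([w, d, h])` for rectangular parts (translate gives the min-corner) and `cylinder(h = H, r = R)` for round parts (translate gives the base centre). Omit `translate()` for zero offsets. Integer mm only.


translate([376, 434, 0]) cylinder(h = 12, r = 66);


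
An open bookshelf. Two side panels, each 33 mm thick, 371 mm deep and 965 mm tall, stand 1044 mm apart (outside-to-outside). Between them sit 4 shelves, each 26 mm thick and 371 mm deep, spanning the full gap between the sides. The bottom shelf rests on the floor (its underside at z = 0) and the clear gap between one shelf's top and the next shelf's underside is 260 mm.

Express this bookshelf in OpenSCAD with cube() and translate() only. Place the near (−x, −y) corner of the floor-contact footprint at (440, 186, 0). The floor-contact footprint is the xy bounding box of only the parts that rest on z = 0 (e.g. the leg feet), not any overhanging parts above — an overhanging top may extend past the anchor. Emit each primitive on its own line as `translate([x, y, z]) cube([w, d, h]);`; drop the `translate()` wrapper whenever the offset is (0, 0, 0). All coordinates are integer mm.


translate([440, 186, 0]) cube([33, 371, 965]);
translate([1451, 186, 0]) cube([33, 371, 965]);
translate([473, 186, 0]) cube([978, 371, 26]);
translate([473, 186, 286]) cube([978, 371, 26]);
translate([473, 186, 572]) cube([978, 371, 26]);
translate([473, 186, 858]) cube([978, 371, 26]);


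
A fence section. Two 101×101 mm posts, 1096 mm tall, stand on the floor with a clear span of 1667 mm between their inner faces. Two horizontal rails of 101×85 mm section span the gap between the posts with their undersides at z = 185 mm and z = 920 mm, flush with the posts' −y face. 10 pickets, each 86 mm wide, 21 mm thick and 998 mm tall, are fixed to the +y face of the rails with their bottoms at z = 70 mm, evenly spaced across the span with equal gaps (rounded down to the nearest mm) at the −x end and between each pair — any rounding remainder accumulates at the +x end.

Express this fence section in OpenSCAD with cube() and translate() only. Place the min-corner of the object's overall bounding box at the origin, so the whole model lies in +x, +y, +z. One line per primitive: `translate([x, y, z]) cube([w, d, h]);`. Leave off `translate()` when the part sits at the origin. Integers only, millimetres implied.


cube([101, 101, 1096]);
translate([1768, 0, 0]) cube([101, 101, 1096]);
translate([101, 0, 185]) cube([1667, 101, 85]);
translate([101, 0, 920]) cube([1667, 101, 85]);
translate([174, 101, 70]) cube([86, 21, 998]);
translate([333, 101, 70]) cube([86, 21, 998]);
translate([492, 101, 70]) cube([86, 21, 998]);
translate([651, 101, 70]) cube([86, 21, 998]);
translate([810, 101, 70]) cube([86, 21, 998]);
translate([969, 101, 70]) cube([86, 21, 998]);
translate([1128, 101, 70]) cube([86, 21, 998]);
translate([1287, 101, 70]) cube([86, 21, 998]);
translate([1446, 101, 70]) cube([86, 21, 998]);
translate([1605, 101, 70]) cube([86, 21, 998]);


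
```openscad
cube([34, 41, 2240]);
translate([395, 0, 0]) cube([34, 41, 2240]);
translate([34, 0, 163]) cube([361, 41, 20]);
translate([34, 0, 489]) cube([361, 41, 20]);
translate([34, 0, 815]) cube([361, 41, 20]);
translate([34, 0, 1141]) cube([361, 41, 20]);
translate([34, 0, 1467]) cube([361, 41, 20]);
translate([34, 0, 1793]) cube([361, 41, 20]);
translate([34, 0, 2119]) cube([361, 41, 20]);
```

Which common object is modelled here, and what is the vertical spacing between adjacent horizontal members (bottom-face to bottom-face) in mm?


A ladder. The rung spacing is 326 mm.

Two tall 34×41 posts with 7 short bars between them — a ladder. Adjacent rungs sit at z = 163 and z = 489, so the spacing is 489 − 163 = 326 mm.
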